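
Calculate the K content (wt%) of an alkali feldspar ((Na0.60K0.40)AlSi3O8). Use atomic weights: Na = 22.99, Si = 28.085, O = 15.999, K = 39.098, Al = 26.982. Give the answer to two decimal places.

Molar mass of (Na0.60K0.40)AlSi3O8: 0.60×22.99 + 0.40×39.098 + 1×26.982 + 3×28.085 + 8×15.999 = 268.662 g/mol.
Mass of K per formula unit: 0.40 × 39.098 = 15.639 g.
Weight fraction K = 15.639 / 268.662 = 0.0582.

5.82 wt%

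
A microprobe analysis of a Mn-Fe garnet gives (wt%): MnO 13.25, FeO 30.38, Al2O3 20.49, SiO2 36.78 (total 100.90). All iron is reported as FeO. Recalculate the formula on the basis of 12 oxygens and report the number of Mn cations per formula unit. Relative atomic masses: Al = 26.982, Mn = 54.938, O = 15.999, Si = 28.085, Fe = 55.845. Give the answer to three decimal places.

0.920 Mn apfu

13.25 wt% MnO ÷ 70.937 g/mol = 0.18679 mol, giving 0.18679 Mn and 0.18679 O.
30.38 wt% FeO ÷ 71.844 g/mol = 0.42286 mol, giving 0.42286 Fe and 0.42286 O.
20.49 wt% Al2O3 ÷ 101.961 g/mol = 0.20096 mol, giving 0.40192 Al and 0.60288 O.
36.78 wt% SiO2 ÷ 60.083 g/mol = 0.61215 mol, giving 0.61215 Si and 1.22430 O.
Oxygen sums to 2.43683; scaling by 12/2.43683 = 4.92443 puts the formula on 12 O.
Mn: 0.18679 × 4.92443 = 0.920 atoms per formula unit.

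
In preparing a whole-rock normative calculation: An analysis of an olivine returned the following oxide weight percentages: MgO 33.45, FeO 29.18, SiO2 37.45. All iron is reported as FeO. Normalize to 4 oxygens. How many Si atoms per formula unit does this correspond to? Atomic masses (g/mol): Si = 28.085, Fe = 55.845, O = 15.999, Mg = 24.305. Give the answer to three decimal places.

1.004 Si apfu

33.45 wt% MgO ÷ 40.304 g/mol = 0.82994 mol, giving 0.82994 Mg and 0.82994 O.
29.18 wt% FeO ÷ 71.844 g/mol = 0.40616 mol, giving 0.40616 Fe and 0.40616 O.
37.45 wt% SiO2 ÷ 60.083 g/mol = 0.62330 mol, giving 0.62330 Si and 1.24660 O.
Oxygen sums to 2.48270; scaling by 4/2.48270 = 1.61115 puts the formula on 4 O.
Si: 0.62330 × 1.61115 = 1.004 atoms per formula unit.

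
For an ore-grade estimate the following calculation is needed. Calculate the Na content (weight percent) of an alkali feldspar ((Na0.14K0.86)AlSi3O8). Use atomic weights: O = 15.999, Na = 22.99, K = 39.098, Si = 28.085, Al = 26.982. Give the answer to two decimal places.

Formula mass = 0.14*22.99 + 0.86*39.098 + 1*26.982 + 3*28.085 + 8*15.999 = 276.072 g/mol, of which 3.219 g is Na.
So Na makes up 3.219/276.072 = 0.0117 of the mass, i.e. 1.17%.

1.17 weight percent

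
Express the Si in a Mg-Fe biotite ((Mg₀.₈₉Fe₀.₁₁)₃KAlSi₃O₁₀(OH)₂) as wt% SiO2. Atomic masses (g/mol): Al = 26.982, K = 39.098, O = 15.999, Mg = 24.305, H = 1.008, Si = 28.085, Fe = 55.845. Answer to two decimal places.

42.15 wt%

Formula mass = 427.662 g/mol.
3 Si → 3.0000 mol SiO2 per formula unit; M(SiO2) = 60.083, so SiO2 mass = 180.249 g.
180.249/427.662 × 100 = 42.15 wt%.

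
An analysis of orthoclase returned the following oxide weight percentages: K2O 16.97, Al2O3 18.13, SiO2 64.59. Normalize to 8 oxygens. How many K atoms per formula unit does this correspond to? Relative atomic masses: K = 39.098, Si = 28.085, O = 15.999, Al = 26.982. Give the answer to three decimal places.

1.007 K apfu

16.97 wt% K2O ÷ 94.195 g/mol = 0.18016 mol, giving 0.36032 K and 0.18016 O.
18.13 wt% Al2O3 ÷ 101.961 g/mol = 0.17781 mol, giving 0.35562 Al and 0.53343 O.
64.59 wt% SiO2 ÷ 60.083 g/mol = 1.07501 mol, giving 1.07501 Si and 2.15002 O.
Oxygen sums to 2.86361; scaling by 8/2.86361 = 2.79368 puts the formula on 8 O.
K: 0.36032 × 2.79368 = 1.007 atoms per formula unit.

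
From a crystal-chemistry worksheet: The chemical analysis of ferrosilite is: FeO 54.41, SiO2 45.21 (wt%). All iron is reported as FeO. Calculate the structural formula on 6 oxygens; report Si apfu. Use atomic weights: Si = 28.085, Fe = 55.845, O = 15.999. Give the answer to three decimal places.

FeO (M=71.844): mol = 0.75734; Fe = 0.75734, O = 0.75734.
SiO2 (M=60.083): mol = 0.75246; Si = 0.75246, O = 1.50492.
ΣO = 2.26226; factor = 6/ΣO = 2.65222.
Si apfu = 0.75246 × 2.65222 = 1.996.

1.996 Si apfu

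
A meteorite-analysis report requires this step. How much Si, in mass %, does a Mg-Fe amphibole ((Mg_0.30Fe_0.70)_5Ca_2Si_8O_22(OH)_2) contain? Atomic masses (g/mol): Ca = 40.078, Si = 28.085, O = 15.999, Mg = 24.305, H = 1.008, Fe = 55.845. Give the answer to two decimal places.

24.35 mass %

Molar mass of (Mg_0.30Fe_0.70)_5Ca_2Si_8O_22(OH)_2: 1.50·24.305 + 3.50·55.845 + 2·40.078 + 8·28.085 + 24·15.999 + 2·1.008 = 922.743 g/mol.
Mass of Si per formula unit: 8 × 28.085 = 224.680 g.
Weight fraction Si = 224.680 / 922.743 = 0.2435.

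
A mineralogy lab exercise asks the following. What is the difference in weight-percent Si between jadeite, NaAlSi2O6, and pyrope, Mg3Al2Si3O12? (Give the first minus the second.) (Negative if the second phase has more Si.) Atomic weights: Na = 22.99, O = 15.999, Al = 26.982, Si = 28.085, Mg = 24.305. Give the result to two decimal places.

6.89 percentage points

First mineral: 56.170 g Si in 202.136 g formula = 27.79 wt% Si.
Second mineral: 84.255 g Si in 403.122 g formula = 20.90 wt% Si.
27.79% − 20.90% gives a difference of 6.89 percentage points.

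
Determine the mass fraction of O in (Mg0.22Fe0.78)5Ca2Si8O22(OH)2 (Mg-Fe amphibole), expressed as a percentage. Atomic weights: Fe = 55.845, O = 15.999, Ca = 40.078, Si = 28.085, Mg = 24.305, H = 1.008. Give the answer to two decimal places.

41.05 wt%

Formula mass = 1.10×24.305 + 3.90×55.845 + 2×40.078 + 8×28.085 + 24×15.999 + 2×1.008 = 935.359 g/mol, of which 383.976 g is O.
So O makes up 383.976/935.359 = 0.4105 of the mass, i.e. 41.05%.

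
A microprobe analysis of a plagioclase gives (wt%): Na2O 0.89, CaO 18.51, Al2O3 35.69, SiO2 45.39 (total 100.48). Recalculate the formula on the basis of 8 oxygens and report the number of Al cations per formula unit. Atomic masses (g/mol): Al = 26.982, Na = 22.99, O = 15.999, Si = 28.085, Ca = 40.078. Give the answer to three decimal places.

Na2O (M=61.979): mol = 0.01436; Na = 0.02872, O = 0.01436.
CaO (M=56.077): mol = 0.33008; Ca = 0.33008, O = 0.33008.
Al2O3 (M=101.961): mol = 0.35004; Al = 0.70008, O = 1.05012.
SiO2 (M=60.083): mol = 0.75545; Si = 0.75545, O = 1.51090.
ΣO = 2.90546; factor = 8/ΣO = 2.75344.
Al apfu = 0.70008 × 2.75344 = 1.928.

1.928 Al apfu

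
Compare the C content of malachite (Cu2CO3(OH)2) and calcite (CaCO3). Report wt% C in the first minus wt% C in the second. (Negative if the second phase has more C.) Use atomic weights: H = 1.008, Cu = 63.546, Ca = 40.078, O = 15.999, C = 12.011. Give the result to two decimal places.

M(Cu2CO3(OH)2) = 221.114 g/mol, so wt% C = 12.011/221.114 × 100 = 5.43%.
M(CaCO3) = 100.086 g/mol, so wt% C = 12.011/100.086 × 100 = 12.00%.
5.43 − 12.00 = -6.57 pp.

-6.57 percentage points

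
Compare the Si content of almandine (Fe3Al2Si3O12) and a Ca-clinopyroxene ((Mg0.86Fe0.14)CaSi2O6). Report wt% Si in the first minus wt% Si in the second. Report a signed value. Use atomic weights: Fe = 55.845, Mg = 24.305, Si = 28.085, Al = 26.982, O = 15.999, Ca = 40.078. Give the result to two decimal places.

-8.49 percentage points

M(Fe3Al2Si3O12) = 497.742 g/mol, so wt% Si = 84.255/497.742 × 100 = 16.93%.
M((Mg0.86Fe0.14)CaSi2O6) = 220.963 g/mol, so wt% Si = 56.170/220.963 × 100 = 25.42%.
16.93 − 25.42 = -8.49 pp.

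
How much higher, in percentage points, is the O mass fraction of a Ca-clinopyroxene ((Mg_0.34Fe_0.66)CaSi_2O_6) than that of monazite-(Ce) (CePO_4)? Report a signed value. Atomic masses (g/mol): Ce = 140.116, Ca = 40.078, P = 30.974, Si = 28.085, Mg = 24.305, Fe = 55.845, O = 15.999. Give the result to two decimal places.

First mineral: 95.994 g O in 237.363 g formula = 40.44 wt% O.
Second mineral: 63.996 g O in 235.086 g formula = 27.22 wt% O.
40.44% − 27.22% gives a difference of 13.22 percentage points.

13.22 percentage points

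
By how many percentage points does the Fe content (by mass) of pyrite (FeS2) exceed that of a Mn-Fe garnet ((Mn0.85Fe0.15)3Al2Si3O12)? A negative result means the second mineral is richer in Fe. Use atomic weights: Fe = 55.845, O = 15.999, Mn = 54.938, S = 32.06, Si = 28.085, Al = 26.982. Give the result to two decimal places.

41.48 percentage points

M(FeS2) = 119.965 g/mol, so wt% Fe = 55.845/119.965 × 100 = 46.55%.
M((Mn0.85Fe0.15)3Al2Si3O12) = 495.429 g/mol, so wt% Fe = 25.130/495.429 × 100 = 5.07%.
46.55 − 5.07 = 41.48 pp.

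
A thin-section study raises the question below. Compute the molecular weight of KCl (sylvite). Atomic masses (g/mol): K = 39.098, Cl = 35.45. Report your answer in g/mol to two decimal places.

74.55 g/mol

M = 1*39.098 + 1*35.45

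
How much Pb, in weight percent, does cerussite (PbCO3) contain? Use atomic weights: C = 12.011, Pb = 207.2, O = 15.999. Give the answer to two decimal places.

Molar mass of PbCO3: 1·207.2 + 1·12.011 + 3·15.999 = 267.208 g/mol.
Mass of Pb per formula unit: 1 × 207.2 = 207.200 g.
Weight fraction Pb = 207.200 / 267.208 = 0.7754.

77.54 weight percent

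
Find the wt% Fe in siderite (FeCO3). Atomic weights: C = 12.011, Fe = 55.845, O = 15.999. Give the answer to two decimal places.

48.20 wt%

Formula mass = 1×55.845 + 1×12.011 + 3×15.999 = 115.853 g/mol, of which 55.845 g is Fe.
So Fe makes up 55.845/115.853 = 0.4820 of the mass, i.e. 48.20%.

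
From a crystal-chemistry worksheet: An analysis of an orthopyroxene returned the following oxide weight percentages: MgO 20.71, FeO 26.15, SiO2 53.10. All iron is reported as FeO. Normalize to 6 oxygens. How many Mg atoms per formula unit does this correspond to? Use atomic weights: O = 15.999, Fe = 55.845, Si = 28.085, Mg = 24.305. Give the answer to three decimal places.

1.165 Mg apfu

MgO: 20.71/40.304 = 0.51384 mol → 0.51384 mol Mg, 0.51384 mol O.
FeO: 26.15/71.844 = 0.36398 mol → 0.36398 mol Fe, 0.36398 mol O.
SiO2: 53.10/60.083 = 0.88378 mol → 0.88378 mol Si, 1.76756 mol O.
Total oxygen = 2.64538 mol. Normalization factor = 6/2.64538 = 2.26811.
Mg per 6 O = 0.51384 × 2.26811 = 1.165.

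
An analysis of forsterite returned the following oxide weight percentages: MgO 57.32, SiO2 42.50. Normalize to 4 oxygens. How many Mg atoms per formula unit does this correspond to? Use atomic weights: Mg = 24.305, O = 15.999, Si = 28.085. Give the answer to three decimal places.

MgO (M=40.304): mol = 1.42219; Mg = 1.42219, O = 1.42219.
SiO2 (M=60.083): mol = 0.70735; Si = 0.70735, O = 1.41470.
ΣO = 2.83689; factor = 4/ΣO = 1.40999.
Mg apfu = 1.42219 × 1.40999 = 2.005.

2.005 Mg apfu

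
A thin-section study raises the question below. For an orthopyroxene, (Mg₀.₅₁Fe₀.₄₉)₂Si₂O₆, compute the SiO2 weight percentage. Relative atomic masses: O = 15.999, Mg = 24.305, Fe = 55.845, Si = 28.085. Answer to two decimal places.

51.87 wt%

Molar mass of (Mg₀.₅₁Fe₀.₄₉)₂Si₂O₆ = 1.02·24.305 + 0.98·55.845 + 2·28.085 + 6·15.999 = 231.683 g/mol.
Each formula unit contains 2 Si, equivalent to 2/1 = 2.0000 mol SiO2.
M(SiO2) = 1×28.085 + 2×15.999 = 60.083 g/mol.
Mass of SiO2 per formula unit = 2.0000 × 60.083 = 120.166 g.
SiO2 wt% = 120.166 / 231.683 × 100 = 51.87%.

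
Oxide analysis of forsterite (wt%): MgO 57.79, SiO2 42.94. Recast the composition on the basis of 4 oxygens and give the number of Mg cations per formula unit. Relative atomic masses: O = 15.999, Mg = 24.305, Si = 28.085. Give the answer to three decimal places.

MgO: 57.79/40.304 = 1.43385 mol → 1.43385 mol Mg, 1.43385 mol O.
SiO2: 42.94/60.083 = 0.71468 mol → 0.71468 mol Si, 1.42936 mol O.
Total oxygen = 2.86321 mol. Normalization factor = 4/2.86321 = 1.39703.
Mg per 4 O = 1.43385 × 1.39703 = 2.003.

2.003 Mg apfu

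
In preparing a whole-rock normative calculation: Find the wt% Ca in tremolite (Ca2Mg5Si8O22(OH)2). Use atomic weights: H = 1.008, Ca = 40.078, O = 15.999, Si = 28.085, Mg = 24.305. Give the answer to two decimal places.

Molar mass of Ca2Mg5Si8O22(OH)2: 2·40.078 + 5·24.305 + 8·28.085 + 24·15.999 + 2·1.008 = 812.353 g/mol.
Mass of Ca per formula unit: 2 × 40.078 = 80.156 g.
Weight fraction Ca = 80.156 / 812.353 = 0.0987.

9.87 wt%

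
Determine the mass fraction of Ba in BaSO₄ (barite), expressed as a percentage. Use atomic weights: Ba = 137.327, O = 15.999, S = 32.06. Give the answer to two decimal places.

M(BaSO₄) = 233.383 g/mol.
Ba contributes 1 × 137.327 = 137.327 g per mole.
137.327/233.383 = 0.5884 → 58.84%.

58.84 wt%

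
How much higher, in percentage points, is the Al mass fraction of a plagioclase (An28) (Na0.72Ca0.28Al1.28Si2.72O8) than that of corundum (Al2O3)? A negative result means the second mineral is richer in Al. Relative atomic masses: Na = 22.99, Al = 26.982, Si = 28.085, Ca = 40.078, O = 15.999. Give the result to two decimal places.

-39.98 percentage points

Al in Na0.72Ca0.28Al1.28Si2.72O8: molar mass 266.695 g/mol; 1.28×26.982 = 34.537 g → 12.95 wt%.
Al in Al2O3: molar mass 101.961 g/mol; 2×26.982 = 53.964 g → 52.93 wt%.
Difference = 12.95 − 52.93 = -39.98 percentage points.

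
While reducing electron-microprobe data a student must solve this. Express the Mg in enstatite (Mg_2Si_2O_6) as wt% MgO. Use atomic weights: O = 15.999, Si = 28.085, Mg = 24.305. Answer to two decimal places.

40.15 wt%

M(Mg_2Si_2O_6) = 200.774 g/mol; M(MgO) = 40.304 g/mol.
Moles MgO per formula unit = 2 Mg ÷ 1 = 2.0000.
MgO fraction = (2.0000 × 40.304) / 200.774 = 80.608/200.774 = 0.4015.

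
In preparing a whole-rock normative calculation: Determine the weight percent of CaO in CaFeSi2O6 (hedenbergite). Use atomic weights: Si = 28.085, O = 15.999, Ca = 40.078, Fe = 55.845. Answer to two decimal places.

22.60 wt%

M(CaFeSi2O6) = 248.087 g/mol; M(CaO) = 56.077 g/mol.
Moles CaO per formula unit = 1 Ca ÷ 1 = 1.0000.
CaO fraction = (1.0000 × 56.077) / 248.087 = 56.077/248.087 = 0.2260.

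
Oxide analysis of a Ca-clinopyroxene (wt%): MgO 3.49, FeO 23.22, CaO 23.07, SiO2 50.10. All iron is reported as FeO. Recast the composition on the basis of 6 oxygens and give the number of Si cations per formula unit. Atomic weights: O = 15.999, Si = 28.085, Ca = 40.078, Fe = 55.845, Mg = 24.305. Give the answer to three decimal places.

3.49 wt% MgO ÷ 40.304 g/mol = 0.08659 mol, giving 0.08659 Mg and 0.08659 O.
23.22 wt% FeO ÷ 71.844 g/mol = 0.32320 mol, giving 0.32320 Fe and 0.32320 O.
23.07 wt% CaO ÷ 56.077 g/mol = 0.41140 mol, giving 0.41140 Ca and 0.41140 O.
50.10 wt% SiO2 ÷ 60.083 g/mol = 0.83385 mol, giving 0.83385 Si and 1.66770 O.
Oxygen sums to 2.48889; scaling by 6/2.48889 = 2.41071 puts the formula on 6 O.
Si: 0.83385 × 2.41071 = 2.010 atoms per formula unit.

2.010 Si apfu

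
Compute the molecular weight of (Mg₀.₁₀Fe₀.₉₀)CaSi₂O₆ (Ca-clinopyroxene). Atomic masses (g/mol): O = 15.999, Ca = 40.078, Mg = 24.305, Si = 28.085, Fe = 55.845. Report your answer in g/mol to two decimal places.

244.93 g/mol

M = 0.10(24.305) + 0.90(55.845) + 1(40.078) + 2(28.085) + 6(15.999)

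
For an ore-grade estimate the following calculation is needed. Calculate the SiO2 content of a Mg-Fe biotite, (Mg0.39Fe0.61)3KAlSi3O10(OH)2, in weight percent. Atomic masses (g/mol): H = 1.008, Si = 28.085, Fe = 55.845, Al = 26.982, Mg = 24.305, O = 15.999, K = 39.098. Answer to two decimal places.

Formula mass = 474.972 g/mol.
3 Si → 3.0000 mol SiO2 per formula unit; M(SiO2) = 60.083, so SiO2 mass = 180.249 g.
180.249/474.972 × 100 = 37.95 wt%.

37.95 wt%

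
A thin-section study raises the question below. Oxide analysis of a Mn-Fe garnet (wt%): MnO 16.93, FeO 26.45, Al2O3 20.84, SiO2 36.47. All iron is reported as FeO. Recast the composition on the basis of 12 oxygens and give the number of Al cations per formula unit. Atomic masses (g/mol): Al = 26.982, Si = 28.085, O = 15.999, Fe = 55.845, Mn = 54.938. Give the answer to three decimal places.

MnO: 16.93/70.937 = 0.23866 mol → 0.23866 mol Mn, 0.23866 mol O.
FeO: 26.45/71.844 = 0.36816 mol → 0.36816 mol Fe, 0.36816 mol O.
Al2O3: 20.84/101.961 = 0.20439 mol → 0.40878 mol Al, 0.61317 mol O.
SiO2: 36.47/60.083 = 0.60699 mol → 0.60699 mol Si, 1.21398 mol O.
Total oxygen = 2.43397 mol. Normalization factor = 12/2.43397 = 4.93022.
Al per 12 O = 0.40878 × 4.93022 = 2.015.

2.015 Al apfu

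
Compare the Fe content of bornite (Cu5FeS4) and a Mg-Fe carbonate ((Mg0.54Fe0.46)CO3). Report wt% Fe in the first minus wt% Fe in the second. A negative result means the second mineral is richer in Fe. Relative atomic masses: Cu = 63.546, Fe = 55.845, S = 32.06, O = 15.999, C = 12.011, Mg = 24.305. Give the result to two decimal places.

-14.87 percentage points

Fe in Cu5FeS4: molar mass 501.815 g/mol; 1×55.845 = 55.845 g → 11.13 wt%.
Fe in (Mg0.54Fe0.46)CO3: molar mass 98.821 g/mol; 0.46×55.845 = 25.689 g → 26.00 wt%.
Difference = 11.13 − 26.00 = -14.87 percentage points.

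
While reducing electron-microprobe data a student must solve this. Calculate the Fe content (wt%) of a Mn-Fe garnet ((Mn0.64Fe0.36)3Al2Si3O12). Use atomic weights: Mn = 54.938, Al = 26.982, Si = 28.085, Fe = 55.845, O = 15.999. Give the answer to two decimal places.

Formula mass = 1.92×54.938 + 1.08×55.845 + 2×26.982 + 3×28.085 + 12×15.999 = 496.001 g/mol, of which 60.313 g is Fe.
So Fe makes up 60.313/496.001 = 0.1216 of the mass, i.e. 12.16%.

12.16 wt%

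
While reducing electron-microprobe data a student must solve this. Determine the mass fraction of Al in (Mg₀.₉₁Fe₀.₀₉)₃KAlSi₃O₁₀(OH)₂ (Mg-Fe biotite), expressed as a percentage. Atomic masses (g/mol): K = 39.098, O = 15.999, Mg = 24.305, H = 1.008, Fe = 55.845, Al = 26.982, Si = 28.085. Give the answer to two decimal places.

Molar mass of (Mg₀.₉₁Fe₀.₀₉)₃KAlSi₃O₁₀(OH)₂: 2.73×24.305 + 0.27×55.845 + 1×39.098 + 1×26.982 + 3×28.085 + 12×15.999 + 2×1.008 = 425.770 g/mol.
Mass of Al per formula unit: 1 × 26.982 = 26.982 g.
Weight fraction Al = 26.982 / 425.770 = 0.0634.

6.34 weight percent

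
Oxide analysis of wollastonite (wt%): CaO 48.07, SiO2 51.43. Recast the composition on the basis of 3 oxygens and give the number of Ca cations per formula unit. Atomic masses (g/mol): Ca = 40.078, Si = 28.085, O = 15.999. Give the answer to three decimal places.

1.001 Ca apfu

CaO: 48.07/56.077 = 0.85721 mol → 0.85721 mol Ca, 0.85721 mol O.
SiO2: 51.43/60.083 = 0.85598 mol → 0.85598 mol Si, 1.71196 mol O.
Total oxygen = 2.56917 mol. Normalization factor = 3/2.56917 = 1.16769.
Ca per 3 O = 0.85721 × 1.16769 = 1.001.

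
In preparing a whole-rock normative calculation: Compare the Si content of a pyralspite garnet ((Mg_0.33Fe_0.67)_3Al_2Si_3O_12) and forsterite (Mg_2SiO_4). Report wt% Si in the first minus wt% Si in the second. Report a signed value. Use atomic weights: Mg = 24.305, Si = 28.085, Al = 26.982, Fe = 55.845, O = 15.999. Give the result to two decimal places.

M((Mg_0.33Fe_0.67)_3Al_2Si_3O_12) = 466.517 g/mol, so wt% Si = 84.255/466.517 × 100 = 18.06%.
M(Mg_2SiO_4) = 140.691 g/mol, so wt% Si = 28.085/140.691 × 100 = 19.96%.
18.06 − 19.96 = -1.90 pp.

-1.90 percentage points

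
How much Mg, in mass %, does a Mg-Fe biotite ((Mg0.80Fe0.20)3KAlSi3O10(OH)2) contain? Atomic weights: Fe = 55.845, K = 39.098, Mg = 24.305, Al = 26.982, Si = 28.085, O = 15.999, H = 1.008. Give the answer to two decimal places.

13.37 mass %

M((Mg0.80Fe0.20)3KAlSi3O10(OH)2) = 436.178 g/mol.
Mg contributes 2.40 × 24.305 = 58.332 g per mole.
58.332/436.178 = 0.1337 → 13.37%.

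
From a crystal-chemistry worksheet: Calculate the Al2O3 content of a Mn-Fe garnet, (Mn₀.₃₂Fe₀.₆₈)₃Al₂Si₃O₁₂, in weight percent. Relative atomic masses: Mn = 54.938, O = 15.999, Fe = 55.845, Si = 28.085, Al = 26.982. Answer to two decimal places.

20.52 wt%

M((Mn₀.₃₂Fe₀.₆₈)₃Al₂Si₃O₁₂) = 496.871 g/mol; M(Al2O3) = 101.961 g/mol.
Moles Al2O3 per formula unit = 2 Al ÷ 2 = 1.0000.
Al2O3 fraction = (1.0000 × 101.961) / 496.871 = 101.961/496.871 = 0.2052.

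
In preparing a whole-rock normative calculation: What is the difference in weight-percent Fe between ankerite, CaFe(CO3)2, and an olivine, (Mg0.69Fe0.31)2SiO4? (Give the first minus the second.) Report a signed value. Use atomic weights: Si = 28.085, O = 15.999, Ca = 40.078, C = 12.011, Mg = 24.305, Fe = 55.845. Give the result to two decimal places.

Fe in CaFe(CO3)2: molar mass 215.939 g/mol; 1×55.845 = 55.845 g → 25.86 wt%.
Fe in (Mg0.69Fe0.31)2SiO4: molar mass 160.246 g/mol; 0.62×55.845 = 34.624 g → 21.61 wt%.
Difference = 25.86 − 21.61 = 4.25 percentage points.

4.25 percentage points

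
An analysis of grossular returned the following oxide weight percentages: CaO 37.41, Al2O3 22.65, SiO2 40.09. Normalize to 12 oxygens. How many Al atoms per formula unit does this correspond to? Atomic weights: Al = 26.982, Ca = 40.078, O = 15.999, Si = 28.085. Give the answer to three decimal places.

1.998 Al apfu

37.41 wt% CaO ÷ 56.077 g/mol = 0.66712 mol, giving 0.66712 Ca and 0.66712 O.
22.65 wt% Al2O3 ÷ 101.961 g/mol = 0.22214 mol, giving 0.44428 Al and 0.66642 O.
40.09 wt% SiO2 ÷ 60.083 g/mol = 0.66724 mol, giving 0.66724 Si and 1.33448 O.
Oxygen sums to 2.66802; scaling by 12/2.66802 = 4.49772 puts the formula on 12 O.
Al: 0.44428 × 4.49772 = 1.998 atoms per formula unit.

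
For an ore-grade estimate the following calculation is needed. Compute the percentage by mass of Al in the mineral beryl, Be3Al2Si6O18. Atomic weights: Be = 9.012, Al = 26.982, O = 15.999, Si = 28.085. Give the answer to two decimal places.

10.04 weight percent

Formula mass = 3×9.012 + 2×26.982 + 6×28.085 + 18×15.999 = 537.492 g/mol, of which 53.964 g is Al.
So Al makes up 53.964/537.492 = 0.1004 of the mass, i.e. 10.04%.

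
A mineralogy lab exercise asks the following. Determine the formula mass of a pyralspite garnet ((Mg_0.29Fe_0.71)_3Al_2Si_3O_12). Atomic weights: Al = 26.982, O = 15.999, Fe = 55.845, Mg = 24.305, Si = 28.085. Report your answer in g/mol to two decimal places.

470.30 g/mol

The formula mass is the sum 0.87·24.305 + 2.13·55.845 + 2·26.982 + 3·28.085 + 12·15.999.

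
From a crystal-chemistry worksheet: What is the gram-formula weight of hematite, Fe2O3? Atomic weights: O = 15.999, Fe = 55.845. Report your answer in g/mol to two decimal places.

The formula mass is the sum 2(55.845) + 3(15.999).

159.69 g/mol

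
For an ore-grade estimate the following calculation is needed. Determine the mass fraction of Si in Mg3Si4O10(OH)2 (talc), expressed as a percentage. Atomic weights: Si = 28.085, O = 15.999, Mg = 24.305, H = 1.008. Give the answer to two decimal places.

Formula mass = 3*24.305 + 4*28.085 + 12*15.999 + 2*1.008 = 379.259 g/mol, of which 112.340 g is Si.
So Si makes up 112.340/379.259 = 0.2962 of the mass, i.e. 29.62%.

29.62 weight percent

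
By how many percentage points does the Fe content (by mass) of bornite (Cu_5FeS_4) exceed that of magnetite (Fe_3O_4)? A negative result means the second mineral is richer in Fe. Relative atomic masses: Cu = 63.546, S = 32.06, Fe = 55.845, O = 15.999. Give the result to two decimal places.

Fe in Cu_5FeS_4: molar mass 501.815 g/mol; 1×55.845 = 55.845 g → 11.13 wt%.
Fe in Fe_3O_4: molar mass 231.531 g/mol; 3×55.845 = 167.535 g → 72.36 wt%.
Difference = 11.13 − 72.36 = -61.23 percentage points.

-61.23 percentage points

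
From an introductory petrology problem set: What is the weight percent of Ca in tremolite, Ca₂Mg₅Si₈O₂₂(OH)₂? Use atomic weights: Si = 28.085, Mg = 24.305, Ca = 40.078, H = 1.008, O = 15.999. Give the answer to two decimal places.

M(Ca₂Mg₅Si₈O₂₂(OH)₂) = 812.353 g/mol.
Ca contributes 2 × 40.078 = 80.156 g per mole.
80.156/812.353 = 0.0987 → 9.87%.

9.87 wt%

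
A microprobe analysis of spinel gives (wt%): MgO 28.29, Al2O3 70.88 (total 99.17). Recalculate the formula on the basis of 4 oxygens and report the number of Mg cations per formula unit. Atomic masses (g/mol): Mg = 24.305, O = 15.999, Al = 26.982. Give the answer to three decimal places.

28.29 wt% MgO ÷ 40.304 g/mol = 0.70192 mol, giving 0.70192 Mg and 0.70192 O.
70.88 wt% Al2O3 ÷ 101.961 g/mol = 0.69517 mol, giving 1.39034 Al and 2.08551 O.
Oxygen sums to 2.78743; scaling by 4/2.78743 = 1.43501 puts the formula on 4 O.
Mg: 0.70192 × 1.43501 = 1.007 atoms per formula unit.

1.007 Mg apfu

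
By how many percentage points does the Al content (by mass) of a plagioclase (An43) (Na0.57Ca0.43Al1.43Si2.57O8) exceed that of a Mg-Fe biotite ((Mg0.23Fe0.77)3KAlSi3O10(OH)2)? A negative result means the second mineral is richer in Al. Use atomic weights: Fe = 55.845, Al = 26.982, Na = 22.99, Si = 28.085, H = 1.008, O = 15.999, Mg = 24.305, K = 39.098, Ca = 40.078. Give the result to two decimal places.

8.83 percentage points

M(Na0.57Ca0.43Al1.43Si2.57O8) = 269.093 g/mol, so wt% Al = 38.584/269.093 × 100 = 14.34%.
M((Mg0.23Fe0.77)3KAlSi3O10(OH)2) = 490.111 g/mol, so wt% Al = 26.982/490.111 × 100 = 5.51%.
14.34 − 5.51 = 8.83 pp.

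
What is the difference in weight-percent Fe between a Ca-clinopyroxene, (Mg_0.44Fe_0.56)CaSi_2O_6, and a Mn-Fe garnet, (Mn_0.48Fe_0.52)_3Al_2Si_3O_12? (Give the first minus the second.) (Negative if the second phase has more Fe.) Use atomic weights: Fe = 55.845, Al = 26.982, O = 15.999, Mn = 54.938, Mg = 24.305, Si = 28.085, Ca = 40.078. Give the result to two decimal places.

-4.20 percentage points

First mineral: 31.273 g Fe in 234.209 g formula = 13.35 wt% Fe.
Second mineral: 87.118 g Fe in 496.436 g formula = 17.55 wt% Fe.
13.35% − 17.55% gives a difference of -4.20 percentage points.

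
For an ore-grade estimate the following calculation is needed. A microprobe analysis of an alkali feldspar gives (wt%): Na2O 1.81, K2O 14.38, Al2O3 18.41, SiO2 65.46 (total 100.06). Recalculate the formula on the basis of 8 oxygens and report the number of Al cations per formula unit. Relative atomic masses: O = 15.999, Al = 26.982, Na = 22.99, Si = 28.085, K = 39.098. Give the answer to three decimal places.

0.995 Al apfu

Na2O (M=61.979): mol = 0.02920; Na = 0.05840, O = 0.02920.
K2O (M=94.195): mol = 0.15266; K = 0.30532, O = 0.15266.
Al2O3 (M=101.961): mol = 0.18056; Al = 0.36112, O = 0.54168.
SiO2 (M=60.083): mol = 1.08949; Si = 1.08949, O = 2.17898.
ΣO = 2.90252; factor = 8/ΣO = 2.75623.
Al apfu = 0.36112 × 2.75623 = 0.995.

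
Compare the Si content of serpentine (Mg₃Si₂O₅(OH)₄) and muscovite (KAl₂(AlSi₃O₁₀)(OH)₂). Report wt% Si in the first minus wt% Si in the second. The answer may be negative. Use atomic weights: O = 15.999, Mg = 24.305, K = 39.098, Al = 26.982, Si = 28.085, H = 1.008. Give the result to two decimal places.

M(Mg₃Si₂O₅(OH)₄) = 277.108 g/mol, so wt% Si = 56.170/277.108 × 100 = 20.27%.
M(KAl₂(AlSi₃O₁₀)(OH)₂) = 398.303 g/mol, so wt% Si = 84.255/398.303 × 100 = 21.15%.
20.27 − 21.15 = -0.88 pp.

-0.88 percentage points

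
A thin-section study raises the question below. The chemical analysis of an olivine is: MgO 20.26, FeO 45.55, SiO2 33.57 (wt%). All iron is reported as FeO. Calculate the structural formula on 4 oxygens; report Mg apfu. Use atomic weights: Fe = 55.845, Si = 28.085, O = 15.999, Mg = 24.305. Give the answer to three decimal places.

0.892 Mg apfu

MgO: 20.26/40.304 = 0.50268 mol → 0.50268 mol Mg, 0.50268 mol O.
FeO: 45.55/71.844 = 0.63401 mol → 0.63401 mol Fe, 0.63401 mol O.
SiO2: 33.57/60.083 = 0.55873 mol → 0.55873 mol Si, 1.11746 mol O.
Total oxygen = 2.25415 mol. Normalization factor = 4/2.25415 = 1.77450.
Mg per 4 O = 0.50268 × 1.77450 = 0.892.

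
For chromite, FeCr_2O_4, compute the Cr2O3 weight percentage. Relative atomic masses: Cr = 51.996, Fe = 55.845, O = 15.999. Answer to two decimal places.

M(FeCr_2O_4) = 223.833 g/mol; M(Cr2O3) = 151.989 g/mol.
Moles Cr2O3 per formula unit = 2 Cr ÷ 2 = 1.0000.
Cr2O3 fraction = (1.0000 × 151.989) / 223.833 = 151.989/223.833 = 0.6790.

67.90 wt%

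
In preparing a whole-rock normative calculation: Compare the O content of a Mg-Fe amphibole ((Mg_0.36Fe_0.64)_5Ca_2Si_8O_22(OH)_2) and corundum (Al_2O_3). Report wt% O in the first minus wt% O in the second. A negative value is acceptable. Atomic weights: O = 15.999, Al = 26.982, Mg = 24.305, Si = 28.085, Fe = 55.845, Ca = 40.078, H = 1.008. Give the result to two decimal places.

M((Mg_0.36Fe_0.64)_5Ca_2Si_8O_22(OH)_2) = 913.281 g/mol, so wt% O = 383.976/913.281 × 100 = 42.04%.
M(Al_2O_3) = 101.961 g/mol, so wt% O = 47.997/101.961 × 100 = 47.07%.
42.04 − 47.07 = -5.03 pp.

-5.03 percentage points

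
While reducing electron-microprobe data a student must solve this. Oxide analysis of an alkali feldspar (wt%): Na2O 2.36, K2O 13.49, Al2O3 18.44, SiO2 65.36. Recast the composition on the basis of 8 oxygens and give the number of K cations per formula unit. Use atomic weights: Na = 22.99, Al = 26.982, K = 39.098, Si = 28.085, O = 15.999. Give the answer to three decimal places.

0.790 K apfu

Na2O: 2.36/61.979 = 0.03808 mol → 0.07616 mol Na, 0.03808 mol O.
K2O: 13.49/94.195 = 0.14321 mol → 0.28642 mol K, 0.14321 mol O.
Al2O3: 18.44/101.961 = 0.18085 mol → 0.36170 mol Al, 0.54255 mol O.
SiO2: 65.36/60.083 = 1.08783 mol → 1.08783 mol Si, 2.17566 mol O.
Total oxygen = 2.89950 mol. Normalization factor = 8/2.89950 = 2.75910.
K per 8 O = 0.28642 × 2.75910 = 0.790.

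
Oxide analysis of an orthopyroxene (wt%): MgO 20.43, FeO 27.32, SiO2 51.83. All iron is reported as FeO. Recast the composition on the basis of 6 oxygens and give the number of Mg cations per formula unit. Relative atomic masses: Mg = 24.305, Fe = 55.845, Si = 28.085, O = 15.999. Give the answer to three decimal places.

20.43 wt% MgO ÷ 40.304 g/mol = 0.50690 mol, giving 0.50690 Mg and 0.50690 O.
27.32 wt% FeO ÷ 71.844 g/mol = 0.38027 mol, giving 0.38027 Fe and 0.38027 O.
51.83 wt% SiO2 ÷ 60.083 g/mol = 0.86264 mol, giving 0.86264 Si and 1.72528 O.
Oxygen sums to 2.61245; scaling by 6/2.61245 = 2.29669 puts the formula on 6 O.
Mg: 0.50690 × 2.29669 = 1.164 atoms per formula unit.

1.164 Mg apfu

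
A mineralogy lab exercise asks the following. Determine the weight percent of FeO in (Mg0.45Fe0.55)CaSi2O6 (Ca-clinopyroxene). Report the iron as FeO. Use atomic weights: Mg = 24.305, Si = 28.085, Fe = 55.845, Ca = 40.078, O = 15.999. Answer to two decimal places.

16.89 wt%

M((Mg0.45Fe0.55)CaSi2O6) = 233.894 g/mol; M(FeO) = 71.844 g/mol.
Moles FeO per formula unit = 0.55 Fe ÷ 1 = 0.5500.
FeO fraction = (0.5500 × 71.844) / 233.894 = 39.514/233.894 = 0.1689.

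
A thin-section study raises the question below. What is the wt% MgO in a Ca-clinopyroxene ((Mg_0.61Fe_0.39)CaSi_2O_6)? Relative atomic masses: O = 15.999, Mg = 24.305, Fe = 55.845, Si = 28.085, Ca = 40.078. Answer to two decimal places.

Formula mass = 228.848 g/mol.
0.61 Mg → 0.6100 mol MgO per formula unit; M(MgO) = 40.304, so MgO mass = 24.585 g.
24.585/228.848 × 100 = 10.74 wt%.

10.74 wt%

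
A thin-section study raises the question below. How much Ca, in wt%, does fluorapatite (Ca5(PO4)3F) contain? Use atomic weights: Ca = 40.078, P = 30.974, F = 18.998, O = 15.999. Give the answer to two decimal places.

39.74 wt%

Molar mass of Ca5(PO4)3F: 5*40.078 + 3*30.974 + 12*15.999 + 1*18.998 = 504.298 g/mol.
Mass of Ca per formula unit: 5 × 40.078 = 200.390 g.
Weight fraction Ca = 200.390 / 504.298 = 0.3974.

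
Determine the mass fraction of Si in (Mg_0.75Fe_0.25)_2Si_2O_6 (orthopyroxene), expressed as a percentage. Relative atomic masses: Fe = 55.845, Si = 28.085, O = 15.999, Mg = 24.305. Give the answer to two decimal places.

25.94 wt%

Molar mass of (Mg_0.75Fe_0.25)_2Si_2O_6: 1.50×24.305 + 0.50×55.845 + 2×28.085 + 6×15.999 = 216.544 g/mol.
Mass of Si per formula unit: 2 × 28.085 = 56.170 g.
Weight fraction Si = 56.170 / 216.544 = 0.2594.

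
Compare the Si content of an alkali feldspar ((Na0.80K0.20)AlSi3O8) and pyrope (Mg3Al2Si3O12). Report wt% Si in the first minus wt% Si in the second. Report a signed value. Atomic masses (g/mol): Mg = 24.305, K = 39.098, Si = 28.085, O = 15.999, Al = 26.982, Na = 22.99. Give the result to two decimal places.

10.84 percentage points

M((Na0.80K0.20)AlSi3O8) = 265.441 g/mol, so wt% Si = 84.255/265.441 × 100 = 31.74%.
M(Mg3Al2Si3O12) = 403.122 g/mol, so wt% Si = 84.255/403.122 × 100 = 20.90%.
31.74 − 20.90 = 10.84 pp.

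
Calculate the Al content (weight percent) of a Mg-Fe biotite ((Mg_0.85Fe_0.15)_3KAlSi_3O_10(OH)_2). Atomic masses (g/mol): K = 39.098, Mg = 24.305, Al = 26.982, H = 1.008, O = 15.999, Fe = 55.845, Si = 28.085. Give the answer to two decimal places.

Molar mass of (Mg_0.85Fe_0.15)_3KAlSi_3O_10(OH)_2: 2.55·24.305 + 0.45·55.845 + 1·39.098 + 1·26.982 + 3·28.085 + 12·15.999 + 2·1.008 = 431.447 g/mol.
Mass of Al per formula unit: 1 × 26.982 = 26.982 g.
Weight fraction Al = 26.982 / 431.447 = 0.0625.

6.25 weight percent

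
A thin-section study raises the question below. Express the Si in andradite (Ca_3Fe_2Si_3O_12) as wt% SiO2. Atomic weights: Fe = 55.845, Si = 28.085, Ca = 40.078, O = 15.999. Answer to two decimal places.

M(Ca_3Fe_2Si_3O_12) = 508.167 g/mol; M(SiO2) = 60.083 g/mol.
Moles SiO2 per formula unit = 3 Si ÷ 1 = 3.0000.
SiO2 fraction = (3.0000 × 60.083) / 508.167 = 180.249/508.167 = 0.3547.

35.47 wt%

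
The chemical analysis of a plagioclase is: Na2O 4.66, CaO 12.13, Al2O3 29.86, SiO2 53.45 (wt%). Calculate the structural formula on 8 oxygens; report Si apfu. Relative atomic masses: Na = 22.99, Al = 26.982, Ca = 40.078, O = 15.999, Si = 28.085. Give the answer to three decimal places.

Na2O (M=61.979): mol = 0.07519; Na = 0.15038, O = 0.07519.
CaO (M=56.077): mol = 0.21631; Ca = 0.21631, O = 0.21631.
Al2O3 (M=101.961): mol = 0.29286; Al = 0.58572, O = 0.87858.
SiO2 (M=60.083): mol = 0.88960; Si = 0.88960, O = 1.77920.
ΣO = 2.94928; factor = 8/ΣO = 2.71253.
Si apfu = 0.88960 × 2.71253 = 2.413.

2.413 Si apfu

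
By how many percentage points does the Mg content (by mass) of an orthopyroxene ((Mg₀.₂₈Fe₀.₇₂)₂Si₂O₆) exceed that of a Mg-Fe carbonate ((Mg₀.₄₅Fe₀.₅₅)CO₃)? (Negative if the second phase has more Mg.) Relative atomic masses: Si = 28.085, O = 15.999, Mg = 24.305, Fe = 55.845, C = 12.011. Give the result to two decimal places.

M((Mg₀.₂₈Fe₀.₇₂)₂Si₂O₆) = 246.192 g/mol, so wt% Mg = 13.611/246.192 × 100 = 5.53%.
M((Mg₀.₄₅Fe₀.₅₅)CO₃) = 101.660 g/mol, so wt% Mg = 10.937/101.660 × 100 = 10.76%.
5.53 − 10.76 = -5.23 pp.

-5.23 percentage points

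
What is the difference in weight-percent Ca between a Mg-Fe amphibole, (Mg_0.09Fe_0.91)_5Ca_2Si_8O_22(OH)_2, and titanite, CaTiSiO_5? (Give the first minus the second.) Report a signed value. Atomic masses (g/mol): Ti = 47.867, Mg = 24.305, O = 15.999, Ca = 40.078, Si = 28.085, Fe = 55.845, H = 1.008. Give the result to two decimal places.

-12.06 percentage points

Ca in (Mg_0.09Fe_0.91)_5Ca_2Si_8O_22(OH)_2: molar mass 955.860 g/mol; 2×40.078 = 80.156 g → 8.39 wt%.
Ca in CaTiSiO_5: molar mass 196.025 g/mol; 1×40.078 = 40.078 g → 20.45 wt%.
Difference = 8.39 − 20.45 = -12.06 percentage points.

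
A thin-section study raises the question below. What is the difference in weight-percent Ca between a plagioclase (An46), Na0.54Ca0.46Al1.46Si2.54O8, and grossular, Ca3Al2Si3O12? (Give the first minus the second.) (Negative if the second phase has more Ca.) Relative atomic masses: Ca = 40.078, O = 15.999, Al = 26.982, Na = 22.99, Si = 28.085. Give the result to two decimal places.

-19.85 percentage points

Ca in Na0.54Ca0.46Al1.46Si2.54O8: molar mass 269.572 g/mol; 0.46×40.078 = 18.436 g → 6.84 wt%.
Ca in Ca3Al2Si3O12: molar mass 450.441 g/mol; 3×40.078 = 120.234 g → 26.69 wt%.
Difference = 6.84 − 26.69 = -19.85 percentage points.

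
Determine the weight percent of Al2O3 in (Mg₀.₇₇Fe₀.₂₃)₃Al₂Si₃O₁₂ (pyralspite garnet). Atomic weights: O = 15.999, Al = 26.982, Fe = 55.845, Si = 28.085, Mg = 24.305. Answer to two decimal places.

Molar mass of (Mg₀.₇₇Fe₀.₂₃)₃Al₂Si₃O₁₂ = 2.31*24.305 + 0.69*55.845 + 2*26.982 + 3*28.085 + 12*15.999 = 424.885 g/mol.
Each formula unit contains 2 Al, equivalent to 2/2 = 1.0000 mol Al2O3.
M(Al2O3) = 2×26.982 + 3×15.999 = 101.961 g/mol.
Mass of Al2O3 per formula unit = 1.0000 × 101.961 = 101.961 g.
Al2O3 wt% = 101.961 / 424.885 × 100 = 24.00%.

24.00 wt%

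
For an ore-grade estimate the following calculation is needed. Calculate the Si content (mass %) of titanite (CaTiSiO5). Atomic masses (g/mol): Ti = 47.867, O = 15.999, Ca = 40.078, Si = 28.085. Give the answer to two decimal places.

14.33 mass %

Formula mass = 1·40.078 + 1·47.867 + 1·28.085 + 5·15.999 = 196.025 g/mol, of which 28.085 g is Si.
So Si makes up 28.085/196.025 = 0.1433 of the mass, i.e. 14.33%.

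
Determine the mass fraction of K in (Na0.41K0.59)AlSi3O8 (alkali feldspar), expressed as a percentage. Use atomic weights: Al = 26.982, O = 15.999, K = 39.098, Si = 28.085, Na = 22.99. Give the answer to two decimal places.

M((Na0.41K0.59)AlSi3O8) = 271.723 g/mol.
K contributes 0.59 × 39.098 = 23.068 g per mole.
23.068/271.723 = 0.0849 → 8.49%.

8.49 mass %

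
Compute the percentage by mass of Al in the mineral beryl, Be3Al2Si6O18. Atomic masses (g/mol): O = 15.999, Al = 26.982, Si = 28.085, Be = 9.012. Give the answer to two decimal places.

Molar mass of Be3Al2Si6O18: 3×9.012 + 2×26.982 + 6×28.085 + 18×15.999 = 537.492 g/mol.
Mass of Al per formula unit: 2 × 26.982 = 53.964 g.
Weight fraction Al = 53.964 / 537.492 = 0.1004.

10.04 mass %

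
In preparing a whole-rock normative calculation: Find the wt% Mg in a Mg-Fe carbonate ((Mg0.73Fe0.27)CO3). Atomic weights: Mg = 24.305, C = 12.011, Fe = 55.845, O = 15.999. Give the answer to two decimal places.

M((Mg0.73Fe0.27)CO3) = 92.829 g/mol.
Mg contributes 0.73 × 24.305 = 17.743 g per mole.
17.743/92.829 = 0.1911 → 19.11%.

19.11 wt%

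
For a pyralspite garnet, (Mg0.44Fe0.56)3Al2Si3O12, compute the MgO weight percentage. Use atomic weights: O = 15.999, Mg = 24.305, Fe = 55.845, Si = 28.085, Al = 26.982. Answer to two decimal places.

M((Mg0.44Fe0.56)3Al2Si3O12) = 456.109 g/mol; M(MgO) = 40.304 g/mol.
Moles MgO per formula unit = 1.32 Mg ÷ 1 = 1.3200.
MgO fraction = (1.3200 × 40.304) / 456.109 = 53.201/456.109 = 0.1166.

11.66 wt%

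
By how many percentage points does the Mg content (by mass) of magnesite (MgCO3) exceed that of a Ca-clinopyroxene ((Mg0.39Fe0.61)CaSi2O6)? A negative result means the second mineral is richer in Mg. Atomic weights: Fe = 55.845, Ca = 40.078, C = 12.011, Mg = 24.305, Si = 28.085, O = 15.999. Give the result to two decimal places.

24.81 percentage points

Mg in MgCO3: molar mass 84.313 g/mol; 1×24.305 = 24.305 g → 28.83 wt%.
Mg in (Mg0.39Fe0.61)CaSi2O6: molar mass 235.786 g/mol; 0.39×24.305 = 9.479 g → 4.02 wt%.
Difference = 28.83 − 4.02 = 24.81 percentage points.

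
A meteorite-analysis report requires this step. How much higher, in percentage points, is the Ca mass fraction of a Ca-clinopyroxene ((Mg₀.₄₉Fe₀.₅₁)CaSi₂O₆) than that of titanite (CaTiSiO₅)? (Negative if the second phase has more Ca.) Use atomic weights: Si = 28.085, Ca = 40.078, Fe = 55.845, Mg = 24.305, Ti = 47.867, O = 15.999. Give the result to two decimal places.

M((Mg₀.₄₉Fe₀.₅₁)CaSi₂O₆) = 232.632 g/mol, so wt% Ca = 40.078/232.632 × 100 = 17.23%.
M(CaTiSiO₅) = 196.025 g/mol, so wt% Ca = 40.078/196.025 × 100 = 20.45%.
17.23 − 20.45 = -3.22 pp.

-3.22 percentage points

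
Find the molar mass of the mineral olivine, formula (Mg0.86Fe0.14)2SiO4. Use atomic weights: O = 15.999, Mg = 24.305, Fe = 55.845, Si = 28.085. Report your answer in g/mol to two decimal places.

149.52 g/mol

The formula mass is the sum 1.72(24.305) + 0.28(55.845) + 1(28.085) + 4(15.999).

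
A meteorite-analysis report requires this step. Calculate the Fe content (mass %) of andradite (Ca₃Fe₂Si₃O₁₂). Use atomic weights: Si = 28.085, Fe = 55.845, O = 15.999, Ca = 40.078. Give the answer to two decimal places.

21.98 mass %

Formula mass = 3×40.078 + 2×55.845 + 3×28.085 + 12×15.999 = 508.167 g/mol, of which 111.690 g is Fe.
So Fe makes up 111.690/508.167 = 0.2198 of the mass, i.e. 21.98%.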